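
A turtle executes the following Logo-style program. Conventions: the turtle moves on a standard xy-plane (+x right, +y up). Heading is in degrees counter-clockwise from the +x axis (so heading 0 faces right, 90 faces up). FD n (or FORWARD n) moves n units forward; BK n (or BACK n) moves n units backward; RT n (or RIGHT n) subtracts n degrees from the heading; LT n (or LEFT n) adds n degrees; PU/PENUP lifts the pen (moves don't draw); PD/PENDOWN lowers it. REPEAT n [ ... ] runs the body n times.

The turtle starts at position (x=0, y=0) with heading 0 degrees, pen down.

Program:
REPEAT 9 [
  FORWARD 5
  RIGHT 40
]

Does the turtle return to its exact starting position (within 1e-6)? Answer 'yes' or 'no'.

Answer: yes

Derivation:
Executing turtle program step by step:
Start: pos=(0,0), heading=0, pen down
REPEAT 9 [
  -- iteration 1/9 --
  FD 5: (0,0) -> (5,0) [heading=0, draw]
  RT 40: heading 0 -> 320
  -- iteration 2/9 --
  FD 5: (5,0) -> (8.83,-3.214) [heading=320, draw]
  RT 40: heading 320 -> 280
  -- iteration 3/9 --
  FD 5: (8.83,-3.214) -> (9.698,-8.138) [heading=280, draw]
  RT 40: heading 280 -> 240
  -- iteration 4/9 --
  FD 5: (9.698,-8.138) -> (7.198,-12.468) [heading=240, draw]
  RT 40: heading 240 -> 200
  -- iteration 5/9 --
  FD 5: (7.198,-12.468) -> (2.5,-14.178) [heading=200, draw]
  RT 40: heading 200 -> 160
  -- iteration 6/9 --
  FD 5: (2.5,-14.178) -> (-2.198,-12.468) [heading=160, draw]
  RT 40: heading 160 -> 120
  -- iteration 7/9 --
  FD 5: (-2.198,-12.468) -> (-4.698,-8.138) [heading=120, draw]
  RT 40: heading 120 -> 80
  -- iteration 8/9 --
  FD 5: (-4.698,-8.138) -> (-3.83,-3.214) [heading=80, draw]
  RT 40: heading 80 -> 40
  -- iteration 9/9 --
  FD 5: (-3.83,-3.214) -> (0,0) [heading=40, draw]
  RT 40: heading 40 -> 0
]
Final: pos=(0,0), heading=0, 9 segment(s) drawn

Start position: (0, 0)
Final position: (0, 0)
Distance = 0; < 1e-6 -> CLOSED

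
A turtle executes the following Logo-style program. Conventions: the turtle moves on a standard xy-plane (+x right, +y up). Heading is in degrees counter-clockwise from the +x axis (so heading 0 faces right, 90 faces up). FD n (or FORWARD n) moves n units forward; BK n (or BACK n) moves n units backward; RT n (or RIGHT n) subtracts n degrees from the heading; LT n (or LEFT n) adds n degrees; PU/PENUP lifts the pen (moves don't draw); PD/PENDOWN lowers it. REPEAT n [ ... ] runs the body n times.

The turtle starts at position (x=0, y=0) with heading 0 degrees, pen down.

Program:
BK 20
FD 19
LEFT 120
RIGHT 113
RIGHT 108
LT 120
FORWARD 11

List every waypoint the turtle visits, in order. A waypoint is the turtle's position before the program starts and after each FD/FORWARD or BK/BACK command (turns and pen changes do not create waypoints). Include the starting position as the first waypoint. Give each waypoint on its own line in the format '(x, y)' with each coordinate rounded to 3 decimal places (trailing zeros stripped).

Answer: (0, 0)
(-20, 0)
(-1, 0)
(9.401, 3.581)

Derivation:
Executing turtle program step by step:
Start: pos=(0,0), heading=0, pen down
BK 20: (0,0) -> (-20,0) [heading=0, draw]
FD 19: (-20,0) -> (-1,0) [heading=0, draw]
LT 120: heading 0 -> 120
RT 113: heading 120 -> 7
RT 108: heading 7 -> 259
LT 120: heading 259 -> 19
FD 11: (-1,0) -> (9.401,3.581) [heading=19, draw]
Final: pos=(9.401,3.581), heading=19, 3 segment(s) drawn
Waypoints (4 total):
(0, 0)
(-20, 0)
(-1, 0)
(9.401, 3.581)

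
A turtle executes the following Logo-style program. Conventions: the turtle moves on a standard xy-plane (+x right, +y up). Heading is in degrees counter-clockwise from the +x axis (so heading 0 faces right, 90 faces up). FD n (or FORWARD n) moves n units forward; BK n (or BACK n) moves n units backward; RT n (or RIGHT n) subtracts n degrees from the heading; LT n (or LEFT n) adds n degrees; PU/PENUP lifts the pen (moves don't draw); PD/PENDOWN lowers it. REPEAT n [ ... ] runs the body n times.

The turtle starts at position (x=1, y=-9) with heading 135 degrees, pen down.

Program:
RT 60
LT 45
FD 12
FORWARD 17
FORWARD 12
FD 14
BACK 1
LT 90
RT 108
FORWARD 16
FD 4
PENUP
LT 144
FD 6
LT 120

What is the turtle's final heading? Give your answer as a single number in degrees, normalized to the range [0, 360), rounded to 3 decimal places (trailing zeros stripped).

Executing turtle program step by step:
Start: pos=(1,-9), heading=135, pen down
RT 60: heading 135 -> 75
LT 45: heading 75 -> 120
FD 12: (1,-9) -> (-5,1.392) [heading=120, draw]
FD 17: (-5,1.392) -> (-13.5,16.115) [heading=120, draw]
FD 12: (-13.5,16.115) -> (-19.5,26.507) [heading=120, draw]
FD 14: (-19.5,26.507) -> (-26.5,38.631) [heading=120, draw]
BK 1: (-26.5,38.631) -> (-26,37.765) [heading=120, draw]
LT 90: heading 120 -> 210
RT 108: heading 210 -> 102
FD 16: (-26,37.765) -> (-29.327,53.416) [heading=102, draw]
FD 4: (-29.327,53.416) -> (-30.158,57.328) [heading=102, draw]
PU: pen up
LT 144: heading 102 -> 246
FD 6: (-30.158,57.328) -> (-32.599,51.847) [heading=246, move]
LT 120: heading 246 -> 6
Final: pos=(-32.599,51.847), heading=6, 7 segment(s) drawn

Answer: 6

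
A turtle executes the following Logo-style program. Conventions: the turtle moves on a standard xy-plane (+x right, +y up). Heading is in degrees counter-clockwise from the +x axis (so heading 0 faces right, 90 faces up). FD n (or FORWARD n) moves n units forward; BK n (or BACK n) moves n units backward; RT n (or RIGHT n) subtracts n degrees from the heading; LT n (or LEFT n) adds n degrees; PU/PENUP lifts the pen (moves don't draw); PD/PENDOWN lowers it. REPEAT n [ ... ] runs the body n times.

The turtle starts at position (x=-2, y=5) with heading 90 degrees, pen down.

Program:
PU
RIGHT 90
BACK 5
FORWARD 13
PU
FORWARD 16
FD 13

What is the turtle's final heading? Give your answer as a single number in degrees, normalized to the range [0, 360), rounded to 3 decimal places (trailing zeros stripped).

Executing turtle program step by step:
Start: pos=(-2,5), heading=90, pen down
PU: pen up
RT 90: heading 90 -> 0
BK 5: (-2,5) -> (-7,5) [heading=0, move]
FD 13: (-7,5) -> (6,5) [heading=0, move]
PU: pen up
FD 16: (6,5) -> (22,5) [heading=0, move]
FD 13: (22,5) -> (35,5) [heading=0, move]
Final: pos=(35,5), heading=0, 0 segment(s) drawn

Answer: 0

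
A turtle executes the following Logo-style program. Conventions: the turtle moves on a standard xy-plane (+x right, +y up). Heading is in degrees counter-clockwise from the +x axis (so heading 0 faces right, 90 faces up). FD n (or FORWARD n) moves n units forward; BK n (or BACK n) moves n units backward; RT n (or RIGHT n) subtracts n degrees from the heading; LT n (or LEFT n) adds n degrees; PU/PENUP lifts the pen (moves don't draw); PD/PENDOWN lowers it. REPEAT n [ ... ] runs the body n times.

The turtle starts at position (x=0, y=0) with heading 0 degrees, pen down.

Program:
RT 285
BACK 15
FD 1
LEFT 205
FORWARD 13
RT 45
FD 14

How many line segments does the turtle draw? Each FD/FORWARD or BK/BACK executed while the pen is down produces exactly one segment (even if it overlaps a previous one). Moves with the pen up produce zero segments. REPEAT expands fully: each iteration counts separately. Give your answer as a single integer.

Answer: 4

Derivation:
Executing turtle program step by step:
Start: pos=(0,0), heading=0, pen down
RT 285: heading 0 -> 75
BK 15: (0,0) -> (-3.882,-14.489) [heading=75, draw]
FD 1: (-3.882,-14.489) -> (-3.623,-13.523) [heading=75, draw]
LT 205: heading 75 -> 280
FD 13: (-3.623,-13.523) -> (-1.366,-26.325) [heading=280, draw]
RT 45: heading 280 -> 235
FD 14: (-1.366,-26.325) -> (-9.396,-37.794) [heading=235, draw]
Final: pos=(-9.396,-37.794), heading=235, 4 segment(s) drawn
Segments drawn: 4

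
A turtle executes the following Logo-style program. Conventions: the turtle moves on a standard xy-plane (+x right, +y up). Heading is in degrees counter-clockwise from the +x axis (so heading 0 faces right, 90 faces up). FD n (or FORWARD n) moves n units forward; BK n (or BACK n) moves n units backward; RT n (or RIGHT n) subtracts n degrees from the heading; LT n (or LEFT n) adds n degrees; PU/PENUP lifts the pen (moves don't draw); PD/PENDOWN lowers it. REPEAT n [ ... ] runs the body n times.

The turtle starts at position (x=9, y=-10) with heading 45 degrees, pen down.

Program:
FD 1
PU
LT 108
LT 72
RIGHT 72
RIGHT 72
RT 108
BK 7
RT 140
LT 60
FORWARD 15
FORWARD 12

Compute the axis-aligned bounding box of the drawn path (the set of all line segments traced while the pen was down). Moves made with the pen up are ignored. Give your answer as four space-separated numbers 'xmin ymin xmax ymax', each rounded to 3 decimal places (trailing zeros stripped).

Executing turtle program step by step:
Start: pos=(9,-10), heading=45, pen down
FD 1: (9,-10) -> (9.707,-9.293) [heading=45, draw]
PU: pen up
LT 108: heading 45 -> 153
LT 72: heading 153 -> 225
RT 72: heading 225 -> 153
RT 72: heading 153 -> 81
RT 108: heading 81 -> 333
BK 7: (9.707,-9.293) -> (3.47,-6.115) [heading=333, move]
RT 140: heading 333 -> 193
LT 60: heading 193 -> 253
FD 15: (3.47,-6.115) -> (-0.916,-20.46) [heading=253, move]
FD 12: (-0.916,-20.46) -> (-4.424,-31.935) [heading=253, move]
Final: pos=(-4.424,-31.935), heading=253, 1 segment(s) drawn

Segment endpoints: x in {9, 9.707}, y in {-10, -9.293}
xmin=9, ymin=-10, xmax=9.707, ymax=-9.293

Answer: 9 -10 9.707 -9.293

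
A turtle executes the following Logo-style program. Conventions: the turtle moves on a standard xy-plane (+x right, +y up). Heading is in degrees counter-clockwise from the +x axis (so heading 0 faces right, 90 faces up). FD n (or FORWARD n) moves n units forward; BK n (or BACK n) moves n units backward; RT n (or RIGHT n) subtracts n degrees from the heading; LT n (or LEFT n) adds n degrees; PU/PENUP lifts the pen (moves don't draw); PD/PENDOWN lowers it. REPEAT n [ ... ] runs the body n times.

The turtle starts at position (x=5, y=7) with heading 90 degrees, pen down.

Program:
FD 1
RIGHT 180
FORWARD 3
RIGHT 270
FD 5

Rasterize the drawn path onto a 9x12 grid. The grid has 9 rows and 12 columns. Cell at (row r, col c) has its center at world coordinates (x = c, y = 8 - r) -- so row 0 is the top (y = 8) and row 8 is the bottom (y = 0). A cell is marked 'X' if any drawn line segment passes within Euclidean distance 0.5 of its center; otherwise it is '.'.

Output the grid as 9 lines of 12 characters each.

Segment 0: (5,7) -> (5,8)
Segment 1: (5,8) -> (5,5)
Segment 2: (5,5) -> (10,5)

Answer: .....X......
.....X......
.....X......
.....XXXXXX.
............
............
............
............
............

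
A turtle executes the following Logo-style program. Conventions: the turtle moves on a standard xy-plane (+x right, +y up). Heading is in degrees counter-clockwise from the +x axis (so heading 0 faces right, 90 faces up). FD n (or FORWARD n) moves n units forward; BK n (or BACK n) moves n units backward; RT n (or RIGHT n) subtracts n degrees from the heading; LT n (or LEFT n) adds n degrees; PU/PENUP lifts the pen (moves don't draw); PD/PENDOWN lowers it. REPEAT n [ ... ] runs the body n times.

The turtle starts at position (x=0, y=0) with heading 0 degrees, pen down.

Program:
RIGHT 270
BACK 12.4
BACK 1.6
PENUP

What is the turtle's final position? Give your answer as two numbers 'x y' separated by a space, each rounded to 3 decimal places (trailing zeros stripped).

Answer: 0 -14

Derivation:
Executing turtle program step by step:
Start: pos=(0,0), heading=0, pen down
RT 270: heading 0 -> 90
BK 12.4: (0,0) -> (0,-12.4) [heading=90, draw]
BK 1.6: (0,-12.4) -> (0,-14) [heading=90, draw]
PU: pen up
Final: pos=(0,-14), heading=90, 2 segment(s) drawn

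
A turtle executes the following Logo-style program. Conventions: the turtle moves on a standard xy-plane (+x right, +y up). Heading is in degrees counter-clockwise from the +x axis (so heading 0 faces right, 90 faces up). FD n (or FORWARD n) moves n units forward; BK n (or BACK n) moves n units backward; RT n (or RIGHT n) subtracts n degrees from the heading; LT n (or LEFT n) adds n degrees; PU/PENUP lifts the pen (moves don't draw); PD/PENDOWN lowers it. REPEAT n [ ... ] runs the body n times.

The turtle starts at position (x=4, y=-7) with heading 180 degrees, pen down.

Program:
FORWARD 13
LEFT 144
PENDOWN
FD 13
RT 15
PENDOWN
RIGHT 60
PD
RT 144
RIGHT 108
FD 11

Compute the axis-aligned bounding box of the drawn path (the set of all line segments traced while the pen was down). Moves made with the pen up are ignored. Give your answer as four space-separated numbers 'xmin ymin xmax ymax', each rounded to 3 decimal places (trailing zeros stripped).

Answer: -9 -15.217 12.502 -7

Derivation:
Executing turtle program step by step:
Start: pos=(4,-7), heading=180, pen down
FD 13: (4,-7) -> (-9,-7) [heading=180, draw]
LT 144: heading 180 -> 324
PD: pen down
FD 13: (-9,-7) -> (1.517,-14.641) [heading=324, draw]
RT 15: heading 324 -> 309
PD: pen down
RT 60: heading 309 -> 249
PD: pen down
RT 144: heading 249 -> 105
RT 108: heading 105 -> 357
FD 11: (1.517,-14.641) -> (12.502,-15.217) [heading=357, draw]
Final: pos=(12.502,-15.217), heading=357, 3 segment(s) drawn

Segment endpoints: x in {-9, 1.517, 4, 12.502}, y in {-15.217, -14.641, -7, -7}
xmin=-9, ymin=-15.217, xmax=12.502, ymax=-7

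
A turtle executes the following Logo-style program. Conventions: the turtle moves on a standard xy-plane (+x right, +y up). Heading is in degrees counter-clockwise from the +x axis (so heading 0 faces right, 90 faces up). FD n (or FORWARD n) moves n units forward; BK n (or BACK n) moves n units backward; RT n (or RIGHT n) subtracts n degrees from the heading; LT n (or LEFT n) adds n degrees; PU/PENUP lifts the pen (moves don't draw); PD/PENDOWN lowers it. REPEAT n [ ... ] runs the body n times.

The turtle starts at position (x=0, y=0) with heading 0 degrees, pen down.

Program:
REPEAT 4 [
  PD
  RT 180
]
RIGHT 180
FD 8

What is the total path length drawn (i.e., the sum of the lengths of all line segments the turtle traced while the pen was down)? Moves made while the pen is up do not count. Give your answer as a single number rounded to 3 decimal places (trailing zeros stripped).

Executing turtle program step by step:
Start: pos=(0,0), heading=0, pen down
REPEAT 4 [
  -- iteration 1/4 --
  PD: pen down
  RT 180: heading 0 -> 180
  -- iteration 2/4 --
  PD: pen down
  RT 180: heading 180 -> 0
  -- iteration 3/4 --
  PD: pen down
  RT 180: heading 0 -> 180
  -- iteration 4/4 --
  PD: pen down
  RT 180: heading 180 -> 0
]
RT 180: heading 0 -> 180
FD 8: (0,0) -> (-8,0) [heading=180, draw]
Final: pos=(-8,0), heading=180, 1 segment(s) drawn

Segment lengths:
  seg 1: (0,0) -> (-8,0), length = 8
Total = 8

Answer: 8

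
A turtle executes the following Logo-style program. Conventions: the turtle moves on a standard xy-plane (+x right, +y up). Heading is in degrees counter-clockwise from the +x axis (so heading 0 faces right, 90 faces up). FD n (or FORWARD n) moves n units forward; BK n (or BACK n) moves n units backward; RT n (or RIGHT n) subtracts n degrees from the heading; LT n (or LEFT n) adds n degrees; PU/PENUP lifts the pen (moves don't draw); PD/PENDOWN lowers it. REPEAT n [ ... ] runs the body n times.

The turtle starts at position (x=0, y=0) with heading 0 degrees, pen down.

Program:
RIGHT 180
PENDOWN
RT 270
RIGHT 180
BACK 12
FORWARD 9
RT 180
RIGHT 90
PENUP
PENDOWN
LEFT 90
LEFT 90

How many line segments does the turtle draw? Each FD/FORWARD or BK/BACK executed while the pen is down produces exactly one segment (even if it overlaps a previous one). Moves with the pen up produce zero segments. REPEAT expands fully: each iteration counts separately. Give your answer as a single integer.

Answer: 2

Derivation:
Executing turtle program step by step:
Start: pos=(0,0), heading=0, pen down
RT 180: heading 0 -> 180
PD: pen down
RT 270: heading 180 -> 270
RT 180: heading 270 -> 90
BK 12: (0,0) -> (0,-12) [heading=90, draw]
FD 9: (0,-12) -> (0,-3) [heading=90, draw]
RT 180: heading 90 -> 270
RT 90: heading 270 -> 180
PU: pen up
PD: pen down
LT 90: heading 180 -> 270
LT 90: heading 270 -> 0
Final: pos=(0,-3), heading=0, 2 segment(s) drawn
Segments drawn: 2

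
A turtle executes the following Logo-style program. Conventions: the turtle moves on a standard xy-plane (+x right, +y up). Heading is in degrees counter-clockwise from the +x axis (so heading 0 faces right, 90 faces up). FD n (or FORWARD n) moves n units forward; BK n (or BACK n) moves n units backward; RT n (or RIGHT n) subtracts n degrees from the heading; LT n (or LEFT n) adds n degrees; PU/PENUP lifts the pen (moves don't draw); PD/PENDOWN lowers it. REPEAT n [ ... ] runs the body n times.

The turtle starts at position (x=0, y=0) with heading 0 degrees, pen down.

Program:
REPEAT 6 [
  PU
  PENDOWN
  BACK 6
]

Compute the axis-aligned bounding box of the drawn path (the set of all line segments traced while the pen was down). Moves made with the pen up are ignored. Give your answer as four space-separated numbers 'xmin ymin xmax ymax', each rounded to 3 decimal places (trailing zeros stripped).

Executing turtle program step by step:
Start: pos=(0,0), heading=0, pen down
REPEAT 6 [
  -- iteration 1/6 --
  PU: pen up
  PD: pen down
  BK 6: (0,0) -> (-6,0) [heading=0, draw]
  -- iteration 2/6 --
  PU: pen up
  PD: pen down
  BK 6: (-6,0) -> (-12,0) [heading=0, draw]
  -- iteration 3/6 --
  PU: pen up
  PD: pen down
  BK 6: (-12,0) -> (-18,0) [heading=0, draw]
  -- iteration 4/6 --
  PU: pen up
  PD: pen down
  BK 6: (-18,0) -> (-24,0) [heading=0, draw]
  -- iteration 5/6 --
  PU: pen up
  PD: pen down
  BK 6: (-24,0) -> (-30,0) [heading=0, draw]
  -- iteration 6/6 --
  PU: pen up
  PD: pen down
  BK 6: (-30,0) -> (-36,0) [heading=0, draw]
]
Final: pos=(-36,0), heading=0, 6 segment(s) drawn

Segment endpoints: x in {-36, -30, -24, -18, -12, -6, 0}, y in {0}
xmin=-36, ymin=0, xmax=0, ymax=0

Answer: -36 0 0 0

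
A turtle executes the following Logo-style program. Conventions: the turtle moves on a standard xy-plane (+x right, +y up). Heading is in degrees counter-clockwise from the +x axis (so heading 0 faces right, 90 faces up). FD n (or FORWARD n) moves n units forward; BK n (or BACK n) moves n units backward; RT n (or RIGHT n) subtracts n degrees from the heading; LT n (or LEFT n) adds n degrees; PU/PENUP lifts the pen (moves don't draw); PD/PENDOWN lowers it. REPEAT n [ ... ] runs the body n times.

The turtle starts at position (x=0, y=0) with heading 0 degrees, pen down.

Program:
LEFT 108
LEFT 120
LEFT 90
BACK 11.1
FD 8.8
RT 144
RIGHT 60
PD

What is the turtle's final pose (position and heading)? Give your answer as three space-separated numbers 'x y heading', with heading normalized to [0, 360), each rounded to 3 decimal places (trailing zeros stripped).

Executing turtle program step by step:
Start: pos=(0,0), heading=0, pen down
LT 108: heading 0 -> 108
LT 120: heading 108 -> 228
LT 90: heading 228 -> 318
BK 11.1: (0,0) -> (-8.249,7.427) [heading=318, draw]
FD 8.8: (-8.249,7.427) -> (-1.709,1.539) [heading=318, draw]
RT 144: heading 318 -> 174
RT 60: heading 174 -> 114
PD: pen down
Final: pos=(-1.709,1.539), heading=114, 2 segment(s) drawn

Answer: -1.709 1.539 114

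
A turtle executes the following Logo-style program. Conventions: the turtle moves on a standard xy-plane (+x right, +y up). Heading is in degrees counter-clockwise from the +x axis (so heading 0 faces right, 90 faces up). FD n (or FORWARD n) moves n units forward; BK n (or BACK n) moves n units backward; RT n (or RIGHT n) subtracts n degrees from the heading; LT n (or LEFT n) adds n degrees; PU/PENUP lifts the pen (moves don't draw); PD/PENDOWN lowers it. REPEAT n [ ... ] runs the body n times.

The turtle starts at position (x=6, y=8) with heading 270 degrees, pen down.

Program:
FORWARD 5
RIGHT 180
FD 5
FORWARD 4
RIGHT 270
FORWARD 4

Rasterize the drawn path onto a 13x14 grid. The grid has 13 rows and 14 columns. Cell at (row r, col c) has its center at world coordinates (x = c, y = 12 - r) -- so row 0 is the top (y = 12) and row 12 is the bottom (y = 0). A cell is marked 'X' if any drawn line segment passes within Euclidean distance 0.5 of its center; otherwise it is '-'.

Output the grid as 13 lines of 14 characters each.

Answer: --XXXXX-------
------X-------
------X-------
------X-------
------X-------
------X-------
------X-------
------X-------
------X-------
------X-------
--------------
--------------
--------------

Derivation:
Segment 0: (6,8) -> (6,3)
Segment 1: (6,3) -> (6,8)
Segment 2: (6,8) -> (6,12)
Segment 3: (6,12) -> (2,12)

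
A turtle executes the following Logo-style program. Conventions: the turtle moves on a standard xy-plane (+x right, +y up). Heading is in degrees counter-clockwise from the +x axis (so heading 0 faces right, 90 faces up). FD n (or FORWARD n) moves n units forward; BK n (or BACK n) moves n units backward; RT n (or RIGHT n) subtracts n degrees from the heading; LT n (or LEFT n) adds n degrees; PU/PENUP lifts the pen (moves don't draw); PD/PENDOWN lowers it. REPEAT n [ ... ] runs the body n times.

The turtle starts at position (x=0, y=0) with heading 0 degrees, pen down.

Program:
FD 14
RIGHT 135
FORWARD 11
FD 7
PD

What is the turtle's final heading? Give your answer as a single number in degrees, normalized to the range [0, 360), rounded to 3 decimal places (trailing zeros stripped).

Answer: 225

Derivation:
Executing turtle program step by step:
Start: pos=(0,0), heading=0, pen down
FD 14: (0,0) -> (14,0) [heading=0, draw]
RT 135: heading 0 -> 225
FD 11: (14,0) -> (6.222,-7.778) [heading=225, draw]
FD 7: (6.222,-7.778) -> (1.272,-12.728) [heading=225, draw]
PD: pen down
Final: pos=(1.272,-12.728), heading=225, 3 segment(s) drawn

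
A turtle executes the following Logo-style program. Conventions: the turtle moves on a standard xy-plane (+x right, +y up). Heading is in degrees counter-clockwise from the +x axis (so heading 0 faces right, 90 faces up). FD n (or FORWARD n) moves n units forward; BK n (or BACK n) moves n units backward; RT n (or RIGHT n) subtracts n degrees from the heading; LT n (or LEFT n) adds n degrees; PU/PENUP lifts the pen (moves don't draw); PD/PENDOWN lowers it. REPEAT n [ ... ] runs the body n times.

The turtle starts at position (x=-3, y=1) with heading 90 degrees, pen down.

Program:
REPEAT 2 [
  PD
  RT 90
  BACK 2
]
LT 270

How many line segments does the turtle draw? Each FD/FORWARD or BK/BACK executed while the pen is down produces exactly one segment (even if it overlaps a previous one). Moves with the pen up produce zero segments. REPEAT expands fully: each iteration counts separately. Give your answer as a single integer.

Answer: 2

Derivation:
Executing turtle program step by step:
Start: pos=(-3,1), heading=90, pen down
REPEAT 2 [
  -- iteration 1/2 --
  PD: pen down
  RT 90: heading 90 -> 0
  BK 2: (-3,1) -> (-5,1) [heading=0, draw]
  -- iteration 2/2 --
  PD: pen down
  RT 90: heading 0 -> 270
  BK 2: (-5,1) -> (-5,3) [heading=270, draw]
]
LT 270: heading 270 -> 180
Final: pos=(-5,3), heading=180, 2 segment(s) drawn
Segments drawn: 2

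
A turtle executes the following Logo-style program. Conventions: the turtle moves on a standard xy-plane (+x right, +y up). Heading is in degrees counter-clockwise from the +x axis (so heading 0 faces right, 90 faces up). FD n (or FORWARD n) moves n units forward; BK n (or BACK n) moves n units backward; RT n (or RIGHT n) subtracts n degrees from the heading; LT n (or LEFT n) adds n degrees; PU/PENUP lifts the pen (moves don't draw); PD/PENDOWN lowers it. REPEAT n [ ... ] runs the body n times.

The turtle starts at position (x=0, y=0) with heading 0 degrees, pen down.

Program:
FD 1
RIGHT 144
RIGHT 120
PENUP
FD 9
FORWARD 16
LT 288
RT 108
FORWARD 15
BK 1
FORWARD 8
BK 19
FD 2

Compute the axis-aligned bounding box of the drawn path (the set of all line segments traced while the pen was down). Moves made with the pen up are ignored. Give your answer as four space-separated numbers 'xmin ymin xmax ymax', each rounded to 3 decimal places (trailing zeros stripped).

Answer: 0 0 1 0

Derivation:
Executing turtle program step by step:
Start: pos=(0,0), heading=0, pen down
FD 1: (0,0) -> (1,0) [heading=0, draw]
RT 144: heading 0 -> 216
RT 120: heading 216 -> 96
PU: pen up
FD 9: (1,0) -> (0.059,8.951) [heading=96, move]
FD 16: (0.059,8.951) -> (-1.613,24.863) [heading=96, move]
LT 288: heading 96 -> 24
RT 108: heading 24 -> 276
FD 15: (-1.613,24.863) -> (-0.045,9.945) [heading=276, move]
BK 1: (-0.045,9.945) -> (-0.15,10.94) [heading=276, move]
FD 8: (-0.15,10.94) -> (0.686,2.984) [heading=276, move]
BK 19: (0.686,2.984) -> (-1.3,21.879) [heading=276, move]
FD 2: (-1.3,21.879) -> (-1.091,19.89) [heading=276, move]
Final: pos=(-1.091,19.89), heading=276, 1 segment(s) drawn

Segment endpoints: x in {0, 1}, y in {0}
xmin=0, ymin=0, xmax=1, ymax=0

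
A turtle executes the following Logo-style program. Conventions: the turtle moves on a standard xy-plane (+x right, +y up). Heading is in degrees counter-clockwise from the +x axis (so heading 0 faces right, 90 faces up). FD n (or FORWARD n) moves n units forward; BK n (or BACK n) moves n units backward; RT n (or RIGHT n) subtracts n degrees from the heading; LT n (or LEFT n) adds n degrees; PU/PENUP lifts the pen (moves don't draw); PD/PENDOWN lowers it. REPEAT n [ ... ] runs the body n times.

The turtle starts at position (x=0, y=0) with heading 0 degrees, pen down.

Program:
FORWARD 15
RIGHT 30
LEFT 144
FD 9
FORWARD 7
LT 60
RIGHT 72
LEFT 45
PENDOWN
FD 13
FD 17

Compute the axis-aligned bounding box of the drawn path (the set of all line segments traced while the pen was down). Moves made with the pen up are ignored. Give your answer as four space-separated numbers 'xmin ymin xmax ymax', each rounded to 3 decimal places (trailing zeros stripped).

Answer: -16.668 0 15 30.956

Derivation:
Executing turtle program step by step:
Start: pos=(0,0), heading=0, pen down
FD 15: (0,0) -> (15,0) [heading=0, draw]
RT 30: heading 0 -> 330
LT 144: heading 330 -> 114
FD 9: (15,0) -> (11.339,8.222) [heading=114, draw]
FD 7: (11.339,8.222) -> (8.492,14.617) [heading=114, draw]
LT 60: heading 114 -> 174
RT 72: heading 174 -> 102
LT 45: heading 102 -> 147
PD: pen down
FD 13: (8.492,14.617) -> (-2.411,21.697) [heading=147, draw]
FD 17: (-2.411,21.697) -> (-16.668,30.956) [heading=147, draw]
Final: pos=(-16.668,30.956), heading=147, 5 segment(s) drawn

Segment endpoints: x in {-16.668, -2.411, 0, 8.492, 11.339, 15}, y in {0, 8.222, 14.617, 21.697, 30.956}
xmin=-16.668, ymin=0, xmax=15, ymax=30.956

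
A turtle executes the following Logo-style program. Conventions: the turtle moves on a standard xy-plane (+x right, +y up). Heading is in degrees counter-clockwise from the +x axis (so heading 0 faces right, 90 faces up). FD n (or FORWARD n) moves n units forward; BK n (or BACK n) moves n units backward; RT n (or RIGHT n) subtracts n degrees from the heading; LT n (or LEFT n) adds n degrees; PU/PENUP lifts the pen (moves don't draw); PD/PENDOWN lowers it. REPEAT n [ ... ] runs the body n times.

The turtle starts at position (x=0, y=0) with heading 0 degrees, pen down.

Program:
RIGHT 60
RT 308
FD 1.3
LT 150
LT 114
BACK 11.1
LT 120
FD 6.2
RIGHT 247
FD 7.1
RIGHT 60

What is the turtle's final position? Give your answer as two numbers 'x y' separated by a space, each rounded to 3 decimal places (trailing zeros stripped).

Answer: 5.464 17.816

Derivation:
Executing turtle program step by step:
Start: pos=(0,0), heading=0, pen down
RT 60: heading 0 -> 300
RT 308: heading 300 -> 352
FD 1.3: (0,0) -> (1.287,-0.181) [heading=352, draw]
LT 150: heading 352 -> 142
LT 114: heading 142 -> 256
BK 11.1: (1.287,-0.181) -> (3.973,10.589) [heading=256, draw]
LT 120: heading 256 -> 16
FD 6.2: (3.973,10.589) -> (9.933,12.298) [heading=16, draw]
RT 247: heading 16 -> 129
FD 7.1: (9.933,12.298) -> (5.464,17.816) [heading=129, draw]
RT 60: heading 129 -> 69
Final: pos=(5.464,17.816), heading=69, 4 segment(s) drawn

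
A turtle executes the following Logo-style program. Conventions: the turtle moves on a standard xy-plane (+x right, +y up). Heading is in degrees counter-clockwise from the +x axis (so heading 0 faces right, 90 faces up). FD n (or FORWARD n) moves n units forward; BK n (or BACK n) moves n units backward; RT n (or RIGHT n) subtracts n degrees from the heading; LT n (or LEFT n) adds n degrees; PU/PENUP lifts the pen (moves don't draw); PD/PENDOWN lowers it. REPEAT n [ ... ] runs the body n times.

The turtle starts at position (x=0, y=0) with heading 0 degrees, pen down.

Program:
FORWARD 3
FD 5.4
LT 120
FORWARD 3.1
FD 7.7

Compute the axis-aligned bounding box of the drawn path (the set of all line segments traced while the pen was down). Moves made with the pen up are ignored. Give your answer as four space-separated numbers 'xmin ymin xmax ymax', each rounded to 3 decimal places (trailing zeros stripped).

Executing turtle program step by step:
Start: pos=(0,0), heading=0, pen down
FD 3: (0,0) -> (3,0) [heading=0, draw]
FD 5.4: (3,0) -> (8.4,0) [heading=0, draw]
LT 120: heading 0 -> 120
FD 3.1: (8.4,0) -> (6.85,2.685) [heading=120, draw]
FD 7.7: (6.85,2.685) -> (3,9.353) [heading=120, draw]
Final: pos=(3,9.353), heading=120, 4 segment(s) drawn

Segment endpoints: x in {0, 3, 3, 6.85, 8.4}, y in {0, 2.685, 9.353}
xmin=0, ymin=0, xmax=8.4, ymax=9.353

Answer: 0 0 8.4 9.353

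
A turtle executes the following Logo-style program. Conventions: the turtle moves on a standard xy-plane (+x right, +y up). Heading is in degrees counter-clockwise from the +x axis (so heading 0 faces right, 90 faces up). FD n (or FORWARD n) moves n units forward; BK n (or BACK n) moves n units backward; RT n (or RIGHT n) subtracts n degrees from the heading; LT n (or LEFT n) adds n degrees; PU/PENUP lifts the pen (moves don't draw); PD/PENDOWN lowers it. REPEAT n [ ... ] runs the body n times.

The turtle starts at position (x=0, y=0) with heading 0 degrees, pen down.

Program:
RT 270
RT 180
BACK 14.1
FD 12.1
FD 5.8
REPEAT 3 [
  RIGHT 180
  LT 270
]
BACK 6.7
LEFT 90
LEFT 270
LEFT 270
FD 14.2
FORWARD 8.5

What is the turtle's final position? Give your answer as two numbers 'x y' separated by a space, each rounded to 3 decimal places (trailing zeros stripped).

Executing turtle program step by step:
Start: pos=(0,0), heading=0, pen down
RT 270: heading 0 -> 90
RT 180: heading 90 -> 270
BK 14.1: (0,0) -> (0,14.1) [heading=270, draw]
FD 12.1: (0,14.1) -> (0,2) [heading=270, draw]
FD 5.8: (0,2) -> (0,-3.8) [heading=270, draw]
REPEAT 3 [
  -- iteration 1/3 --
  RT 180: heading 270 -> 90
  LT 270: heading 90 -> 0
  -- iteration 2/3 --
  RT 180: heading 0 -> 180
  LT 270: heading 180 -> 90
  -- iteration 3/3 --
  RT 180: heading 90 -> 270
  LT 270: heading 270 -> 180
]
BK 6.7: (0,-3.8) -> (6.7,-3.8) [heading=180, draw]
LT 90: heading 180 -> 270
LT 270: heading 270 -> 180
LT 270: heading 180 -> 90
FD 14.2: (6.7,-3.8) -> (6.7,10.4) [heading=90, draw]
FD 8.5: (6.7,10.4) -> (6.7,18.9) [heading=90, draw]
Final: pos=(6.7,18.9), heading=90, 6 segment(s) drawn

Answer: 6.7 18.9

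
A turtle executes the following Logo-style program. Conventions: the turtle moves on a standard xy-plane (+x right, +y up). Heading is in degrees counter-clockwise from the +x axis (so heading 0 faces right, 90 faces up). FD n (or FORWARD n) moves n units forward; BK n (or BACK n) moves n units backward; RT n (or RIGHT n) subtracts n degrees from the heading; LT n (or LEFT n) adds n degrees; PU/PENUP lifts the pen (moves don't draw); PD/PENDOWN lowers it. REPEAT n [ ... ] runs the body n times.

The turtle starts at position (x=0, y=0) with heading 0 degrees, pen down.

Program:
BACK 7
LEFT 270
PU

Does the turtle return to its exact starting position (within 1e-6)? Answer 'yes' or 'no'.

Answer: no

Derivation:
Executing turtle program step by step:
Start: pos=(0,0), heading=0, pen down
BK 7: (0,0) -> (-7,0) [heading=0, draw]
LT 270: heading 0 -> 270
PU: pen up
Final: pos=(-7,0), heading=270, 1 segment(s) drawn

Start position: (0, 0)
Final position: (-7, 0)
Distance = 7; >= 1e-6 -> NOT closed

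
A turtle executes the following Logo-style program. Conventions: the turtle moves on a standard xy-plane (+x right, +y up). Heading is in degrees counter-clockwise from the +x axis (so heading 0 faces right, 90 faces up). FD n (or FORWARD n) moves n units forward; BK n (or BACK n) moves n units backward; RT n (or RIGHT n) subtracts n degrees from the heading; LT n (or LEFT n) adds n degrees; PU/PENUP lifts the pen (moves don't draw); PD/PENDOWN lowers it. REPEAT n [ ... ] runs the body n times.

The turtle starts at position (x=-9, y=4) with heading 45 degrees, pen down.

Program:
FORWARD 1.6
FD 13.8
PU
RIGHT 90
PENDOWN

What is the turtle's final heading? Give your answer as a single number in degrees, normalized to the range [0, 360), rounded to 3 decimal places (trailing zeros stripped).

Executing turtle program step by step:
Start: pos=(-9,4), heading=45, pen down
FD 1.6: (-9,4) -> (-7.869,5.131) [heading=45, draw]
FD 13.8: (-7.869,5.131) -> (1.889,14.889) [heading=45, draw]
PU: pen up
RT 90: heading 45 -> 315
PD: pen down
Final: pos=(1.889,14.889), heading=315, 2 segment(s) drawn

Answer: 315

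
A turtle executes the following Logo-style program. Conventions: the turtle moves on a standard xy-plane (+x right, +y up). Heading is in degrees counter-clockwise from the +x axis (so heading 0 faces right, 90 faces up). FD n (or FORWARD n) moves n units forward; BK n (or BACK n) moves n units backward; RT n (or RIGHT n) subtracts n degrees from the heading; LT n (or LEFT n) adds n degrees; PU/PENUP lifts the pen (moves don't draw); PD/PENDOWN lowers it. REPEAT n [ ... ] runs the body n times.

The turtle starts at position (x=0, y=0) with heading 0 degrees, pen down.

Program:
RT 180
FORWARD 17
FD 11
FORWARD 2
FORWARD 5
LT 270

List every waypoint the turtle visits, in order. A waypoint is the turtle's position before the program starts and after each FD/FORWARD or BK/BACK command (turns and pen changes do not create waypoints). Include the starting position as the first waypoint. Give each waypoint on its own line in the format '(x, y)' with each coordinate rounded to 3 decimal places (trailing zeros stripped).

Executing turtle program step by step:
Start: pos=(0,0), heading=0, pen down
RT 180: heading 0 -> 180
FD 17: (0,0) -> (-17,0) [heading=180, draw]
FD 11: (-17,0) -> (-28,0) [heading=180, draw]
FD 2: (-28,0) -> (-30,0) [heading=180, draw]
FD 5: (-30,0) -> (-35,0) [heading=180, draw]
LT 270: heading 180 -> 90
Final: pos=(-35,0), heading=90, 4 segment(s) drawn
Waypoints (5 total):
(0, 0)
(-17, 0)
(-28, 0)
(-30, 0)
(-35, 0)

Answer: (0, 0)
(-17, 0)
(-28, 0)
(-30, 0)
(-35, 0)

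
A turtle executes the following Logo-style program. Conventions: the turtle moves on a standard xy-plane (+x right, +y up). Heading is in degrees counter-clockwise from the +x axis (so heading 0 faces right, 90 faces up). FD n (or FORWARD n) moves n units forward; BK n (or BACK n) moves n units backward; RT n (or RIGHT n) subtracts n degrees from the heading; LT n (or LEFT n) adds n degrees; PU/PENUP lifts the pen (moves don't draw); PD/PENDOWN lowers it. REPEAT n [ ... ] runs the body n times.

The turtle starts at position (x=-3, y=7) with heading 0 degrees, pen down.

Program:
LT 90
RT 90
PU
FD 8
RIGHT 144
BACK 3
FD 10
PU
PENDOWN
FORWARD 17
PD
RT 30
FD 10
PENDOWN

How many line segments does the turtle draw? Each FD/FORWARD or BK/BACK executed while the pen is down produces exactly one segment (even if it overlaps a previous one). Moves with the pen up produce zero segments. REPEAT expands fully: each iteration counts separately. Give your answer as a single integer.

Answer: 2

Derivation:
Executing turtle program step by step:
Start: pos=(-3,7), heading=0, pen down
LT 90: heading 0 -> 90
RT 90: heading 90 -> 0
PU: pen up
FD 8: (-3,7) -> (5,7) [heading=0, move]
RT 144: heading 0 -> 216
BK 3: (5,7) -> (7.427,8.763) [heading=216, move]
FD 10: (7.427,8.763) -> (-0.663,2.886) [heading=216, move]
PU: pen up
PD: pen down
FD 17: (-0.663,2.886) -> (-14.416,-7.107) [heading=216, draw]
PD: pen down
RT 30: heading 216 -> 186
FD 10: (-14.416,-7.107) -> (-24.362,-8.152) [heading=186, draw]
PD: pen down
Final: pos=(-24.362,-8.152), heading=186, 2 segment(s) drawn
Segments drawn: 2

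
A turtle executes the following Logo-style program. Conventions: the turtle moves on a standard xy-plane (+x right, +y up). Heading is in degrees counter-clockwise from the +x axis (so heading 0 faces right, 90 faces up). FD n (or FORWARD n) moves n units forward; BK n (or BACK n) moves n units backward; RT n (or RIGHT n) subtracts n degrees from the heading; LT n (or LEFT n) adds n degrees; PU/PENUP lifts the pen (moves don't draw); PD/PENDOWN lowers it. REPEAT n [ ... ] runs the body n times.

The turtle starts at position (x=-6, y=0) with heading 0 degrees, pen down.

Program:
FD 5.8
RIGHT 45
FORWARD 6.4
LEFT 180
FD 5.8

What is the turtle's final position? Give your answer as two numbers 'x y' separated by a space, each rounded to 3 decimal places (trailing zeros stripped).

Executing turtle program step by step:
Start: pos=(-6,0), heading=0, pen down
FD 5.8: (-6,0) -> (-0.2,0) [heading=0, draw]
RT 45: heading 0 -> 315
FD 6.4: (-0.2,0) -> (4.325,-4.525) [heading=315, draw]
LT 180: heading 315 -> 135
FD 5.8: (4.325,-4.525) -> (0.224,-0.424) [heading=135, draw]
Final: pos=(0.224,-0.424), heading=135, 3 segment(s) drawn

Answer: 0.224 -0.424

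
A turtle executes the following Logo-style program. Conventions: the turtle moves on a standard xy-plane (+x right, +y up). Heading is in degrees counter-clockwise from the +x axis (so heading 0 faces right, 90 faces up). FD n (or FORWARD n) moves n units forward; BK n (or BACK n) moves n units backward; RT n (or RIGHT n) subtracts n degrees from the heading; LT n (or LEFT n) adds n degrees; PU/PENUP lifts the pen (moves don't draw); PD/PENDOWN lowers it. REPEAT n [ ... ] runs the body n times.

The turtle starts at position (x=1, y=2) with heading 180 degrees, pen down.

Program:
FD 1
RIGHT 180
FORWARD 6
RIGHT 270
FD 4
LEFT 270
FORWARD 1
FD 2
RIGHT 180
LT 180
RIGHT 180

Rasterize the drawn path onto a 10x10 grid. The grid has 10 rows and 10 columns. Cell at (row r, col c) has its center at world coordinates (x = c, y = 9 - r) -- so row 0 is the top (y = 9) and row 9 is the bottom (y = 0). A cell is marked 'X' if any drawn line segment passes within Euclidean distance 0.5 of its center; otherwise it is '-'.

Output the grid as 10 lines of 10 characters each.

Answer: ----------
----------
----------
------XXXX
------X---
------X---
------X---
XXXXXXX---
----------
----------

Derivation:
Segment 0: (1,2) -> (0,2)
Segment 1: (0,2) -> (6,2)
Segment 2: (6,2) -> (6,6)
Segment 3: (6,6) -> (7,6)
Segment 4: (7,6) -> (9,6)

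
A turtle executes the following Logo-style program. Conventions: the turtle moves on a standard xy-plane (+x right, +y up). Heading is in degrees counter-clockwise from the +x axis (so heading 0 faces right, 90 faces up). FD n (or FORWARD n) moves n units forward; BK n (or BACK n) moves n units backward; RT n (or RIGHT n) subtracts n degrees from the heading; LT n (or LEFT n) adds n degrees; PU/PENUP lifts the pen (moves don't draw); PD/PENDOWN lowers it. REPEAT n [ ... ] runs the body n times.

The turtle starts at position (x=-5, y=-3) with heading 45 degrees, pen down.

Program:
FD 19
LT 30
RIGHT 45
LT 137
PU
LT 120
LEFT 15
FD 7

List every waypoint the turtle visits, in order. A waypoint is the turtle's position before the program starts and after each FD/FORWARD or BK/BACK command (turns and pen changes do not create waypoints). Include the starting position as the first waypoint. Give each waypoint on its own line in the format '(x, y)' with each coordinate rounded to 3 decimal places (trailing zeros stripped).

Executing turtle program step by step:
Start: pos=(-5,-3), heading=45, pen down
FD 19: (-5,-3) -> (8.435,10.435) [heading=45, draw]
LT 30: heading 45 -> 75
RT 45: heading 75 -> 30
LT 137: heading 30 -> 167
PU: pen up
LT 120: heading 167 -> 287
LT 15: heading 287 -> 302
FD 7: (8.435,10.435) -> (12.144,4.499) [heading=302, move]
Final: pos=(12.144,4.499), heading=302, 1 segment(s) drawn
Waypoints (3 total):
(-5, -3)
(8.435, 10.435)
(12.144, 4.499)

Answer: (-5, -3)
(8.435, 10.435)
(12.144, 4.499)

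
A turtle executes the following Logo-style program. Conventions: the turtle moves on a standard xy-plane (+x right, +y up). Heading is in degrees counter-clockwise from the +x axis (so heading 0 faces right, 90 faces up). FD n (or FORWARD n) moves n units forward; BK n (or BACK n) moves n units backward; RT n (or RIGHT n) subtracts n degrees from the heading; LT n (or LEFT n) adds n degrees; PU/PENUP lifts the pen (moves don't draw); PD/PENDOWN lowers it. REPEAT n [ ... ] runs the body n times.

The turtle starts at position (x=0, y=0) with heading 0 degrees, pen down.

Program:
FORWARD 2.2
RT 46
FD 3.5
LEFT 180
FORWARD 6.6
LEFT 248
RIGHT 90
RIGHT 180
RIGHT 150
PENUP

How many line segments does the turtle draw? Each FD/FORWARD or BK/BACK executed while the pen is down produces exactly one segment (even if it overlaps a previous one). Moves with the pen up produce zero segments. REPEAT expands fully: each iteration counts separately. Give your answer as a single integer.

Answer: 3

Derivation:
Executing turtle program step by step:
Start: pos=(0,0), heading=0, pen down
FD 2.2: (0,0) -> (2.2,0) [heading=0, draw]
RT 46: heading 0 -> 314
FD 3.5: (2.2,0) -> (4.631,-2.518) [heading=314, draw]
LT 180: heading 314 -> 134
FD 6.6: (4.631,-2.518) -> (0.047,2.23) [heading=134, draw]
LT 248: heading 134 -> 22
RT 90: heading 22 -> 292
RT 180: heading 292 -> 112
RT 150: heading 112 -> 322
PU: pen up
Final: pos=(0.047,2.23), heading=322, 3 segment(s) drawn
Segments drawn: 3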